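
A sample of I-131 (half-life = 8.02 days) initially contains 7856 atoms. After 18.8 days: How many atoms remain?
N = N₀(1/2)^(t/t½) = 1547 atoms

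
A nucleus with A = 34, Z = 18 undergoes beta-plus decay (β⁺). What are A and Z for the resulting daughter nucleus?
Daughter: A = 34, Z = 17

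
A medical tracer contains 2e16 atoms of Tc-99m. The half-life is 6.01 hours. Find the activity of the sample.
A = λN = 2.307e15 decays/hour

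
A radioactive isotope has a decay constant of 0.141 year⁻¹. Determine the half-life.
t½ = ln(2)/λ = 4.916 years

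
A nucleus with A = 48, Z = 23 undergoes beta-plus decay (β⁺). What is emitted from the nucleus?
β⁺: positron (e⁺) + neutrino (νₑ)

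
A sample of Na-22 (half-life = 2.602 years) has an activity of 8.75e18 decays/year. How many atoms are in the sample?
N = A/λ = 3.285e19 atoms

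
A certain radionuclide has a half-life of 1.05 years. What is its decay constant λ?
λ = ln(2)/t½ = 0.6601 year⁻¹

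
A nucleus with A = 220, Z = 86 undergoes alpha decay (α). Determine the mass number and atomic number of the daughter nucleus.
Daughter: A = 216, Z = 84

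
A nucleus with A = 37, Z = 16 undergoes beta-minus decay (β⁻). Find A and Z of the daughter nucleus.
Daughter: A = 37, Z = 17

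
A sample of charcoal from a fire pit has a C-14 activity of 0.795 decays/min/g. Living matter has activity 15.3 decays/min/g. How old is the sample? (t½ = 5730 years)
Age = t½ × log₂(A₀/A) = 24450 years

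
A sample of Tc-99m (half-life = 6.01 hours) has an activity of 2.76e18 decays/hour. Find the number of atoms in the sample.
N = A/λ = 2.393e19 atoms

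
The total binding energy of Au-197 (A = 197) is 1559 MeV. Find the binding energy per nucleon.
B.E./A = 1559/197 = 7.914 MeV/nucleon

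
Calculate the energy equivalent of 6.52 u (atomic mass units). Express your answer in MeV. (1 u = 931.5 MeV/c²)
E = mc² = 6073 MeV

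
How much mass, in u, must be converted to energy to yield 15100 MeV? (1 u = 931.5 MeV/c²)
m = E/c² = 16.21 u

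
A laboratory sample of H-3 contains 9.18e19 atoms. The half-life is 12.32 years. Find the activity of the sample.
A = λN = 5.165e18 decays/year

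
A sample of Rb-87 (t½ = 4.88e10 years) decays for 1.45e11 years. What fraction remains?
N/N₀ = (1/2)^(t/t½) = 0.1275 = 12.8%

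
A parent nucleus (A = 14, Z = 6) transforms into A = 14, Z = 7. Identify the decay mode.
ΔA = 0, ΔZ = +1 ⇒ beta-minus decay (β⁻)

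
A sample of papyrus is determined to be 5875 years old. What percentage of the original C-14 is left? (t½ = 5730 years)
N/N₀ = (1/2)^(t/t½) = 0.4913 = 49.1%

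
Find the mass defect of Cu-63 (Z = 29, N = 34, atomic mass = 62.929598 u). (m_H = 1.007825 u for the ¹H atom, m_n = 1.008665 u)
Δm = Z·m_H + N·m_n − M = 0.5919 u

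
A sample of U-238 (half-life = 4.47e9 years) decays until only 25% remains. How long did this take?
t = t½ × log₂(N₀/N) = 8.94e9 years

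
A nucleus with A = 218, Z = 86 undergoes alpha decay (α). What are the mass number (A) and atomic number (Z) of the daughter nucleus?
Daughter: A = 214, Z = 84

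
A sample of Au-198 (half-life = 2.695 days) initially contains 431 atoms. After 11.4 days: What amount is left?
N = N₀(1/2)^(t/t½) = 22.97 atoms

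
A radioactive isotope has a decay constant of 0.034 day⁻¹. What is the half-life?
t½ = ln(2)/λ = 20.39 days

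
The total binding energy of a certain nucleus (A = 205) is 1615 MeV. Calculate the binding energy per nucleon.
B.E./A = 1615/205 = 7.878 MeV/nucleon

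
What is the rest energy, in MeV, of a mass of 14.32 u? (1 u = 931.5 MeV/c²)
E = mc² = 13340 MeV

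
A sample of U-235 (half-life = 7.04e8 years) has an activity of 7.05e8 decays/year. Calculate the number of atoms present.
N = A/λ = 7.16e17 atoms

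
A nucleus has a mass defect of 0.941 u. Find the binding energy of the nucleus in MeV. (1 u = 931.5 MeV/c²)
B.E. = Δm × 931.5 = 876.5 MeV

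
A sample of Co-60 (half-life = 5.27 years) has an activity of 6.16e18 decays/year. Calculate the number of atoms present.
N = A/λ = 4.683e19 atoms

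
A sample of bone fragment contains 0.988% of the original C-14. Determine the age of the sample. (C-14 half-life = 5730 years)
Age = t½ × log₂(1/ratio) = 38170 years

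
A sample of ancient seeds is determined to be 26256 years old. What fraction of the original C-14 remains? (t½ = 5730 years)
N/N₀ = (1/2)^(t/t½) = 0.04175 = 4.17%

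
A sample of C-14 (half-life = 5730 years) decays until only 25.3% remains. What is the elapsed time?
t = t½ × log₂(N₀/N) = 11360 years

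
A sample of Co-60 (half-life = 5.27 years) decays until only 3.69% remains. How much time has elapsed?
t = t½ × log₂(N₀/N) = 25.09 years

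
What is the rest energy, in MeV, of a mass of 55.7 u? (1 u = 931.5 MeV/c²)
E = mc² = 51880 MeV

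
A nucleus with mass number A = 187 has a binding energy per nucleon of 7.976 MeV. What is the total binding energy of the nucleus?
B.E. = 7.976 × 187 = 1492 MeV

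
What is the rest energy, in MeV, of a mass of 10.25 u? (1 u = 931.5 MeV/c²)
E = mc² = 9548 MeV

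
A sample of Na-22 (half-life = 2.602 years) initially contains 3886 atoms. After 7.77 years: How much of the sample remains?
N = N₀(1/2)^(t/t½) = 490.4 atoms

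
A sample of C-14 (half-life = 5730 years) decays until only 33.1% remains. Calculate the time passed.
t = t½ × log₂(N₀/N) = 9140 years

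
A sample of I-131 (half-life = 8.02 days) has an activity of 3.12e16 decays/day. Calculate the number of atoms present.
N = A/λ = 3.61e17 atoms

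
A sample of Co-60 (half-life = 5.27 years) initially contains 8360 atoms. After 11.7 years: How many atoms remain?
N = N₀(1/2)^(t/t½) = 1794 atoms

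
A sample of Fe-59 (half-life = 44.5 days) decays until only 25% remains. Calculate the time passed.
t = t½ × log₂(N₀/N) = 89 days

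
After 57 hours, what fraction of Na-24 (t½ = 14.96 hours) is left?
N/N₀ = (1/2)^(t/t½) = 0.07129 = 7.13%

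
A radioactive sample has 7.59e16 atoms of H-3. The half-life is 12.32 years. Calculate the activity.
A = λN = 4.27e15 decays/year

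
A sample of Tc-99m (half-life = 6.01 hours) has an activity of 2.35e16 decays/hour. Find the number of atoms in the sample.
N = A/λ = 2.038e17 atoms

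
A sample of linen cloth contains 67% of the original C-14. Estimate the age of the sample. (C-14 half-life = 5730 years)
Age = t½ × log₂(1/ratio) = 3311 years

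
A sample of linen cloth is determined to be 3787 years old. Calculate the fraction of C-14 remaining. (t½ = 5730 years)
N/N₀ = (1/2)^(t/t½) = 0.6325 = 63.2%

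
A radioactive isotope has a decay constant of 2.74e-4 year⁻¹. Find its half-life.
t½ = ln(2)/λ = 2530 years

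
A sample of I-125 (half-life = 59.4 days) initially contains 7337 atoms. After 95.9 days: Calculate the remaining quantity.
N = N₀(1/2)^(t/t½) = 2396 atoms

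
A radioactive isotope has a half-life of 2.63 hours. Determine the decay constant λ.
λ = ln(2)/t½ = 0.2636 hour⁻¹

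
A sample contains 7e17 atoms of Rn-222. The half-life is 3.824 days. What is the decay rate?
A = λN = 1.269e17 decays/day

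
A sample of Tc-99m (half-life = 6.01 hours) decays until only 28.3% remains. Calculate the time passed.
t = t½ × log₂(N₀/N) = 10.94 hours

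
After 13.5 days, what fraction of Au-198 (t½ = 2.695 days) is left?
N/N₀ = (1/2)^(t/t½) = 0.03105 = 3.1%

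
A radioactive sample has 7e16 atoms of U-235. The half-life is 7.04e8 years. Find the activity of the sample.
A = λN = 6.892e7 decays/year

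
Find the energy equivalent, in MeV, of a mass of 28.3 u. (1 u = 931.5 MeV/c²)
E = mc² = 26360 MeV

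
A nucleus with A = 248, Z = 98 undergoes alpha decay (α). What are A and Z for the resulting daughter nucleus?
Daughter: A = 244, Z = 96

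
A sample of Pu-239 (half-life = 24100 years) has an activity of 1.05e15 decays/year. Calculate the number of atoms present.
N = A/λ = 3.651e19 atoms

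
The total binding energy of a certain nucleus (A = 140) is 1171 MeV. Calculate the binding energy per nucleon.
B.E./A = 1171/140 = 8.364 MeV/nucleon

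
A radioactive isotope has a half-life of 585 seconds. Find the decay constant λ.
λ = ln(2)/t½ = 0.001185 second⁻¹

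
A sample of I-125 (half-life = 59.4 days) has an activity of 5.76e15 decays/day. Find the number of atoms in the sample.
N = A/λ = 4.936e17 atoms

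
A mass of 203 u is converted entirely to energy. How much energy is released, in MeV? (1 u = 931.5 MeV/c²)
E = mc² = 1.891e5 MeV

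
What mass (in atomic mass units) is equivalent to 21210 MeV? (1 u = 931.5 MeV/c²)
m = E/c² = 22.77 u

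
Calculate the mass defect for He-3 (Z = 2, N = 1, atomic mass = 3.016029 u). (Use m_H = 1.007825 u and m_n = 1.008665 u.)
Δm = Z·m_H + N·m_n − M = 0.008286 u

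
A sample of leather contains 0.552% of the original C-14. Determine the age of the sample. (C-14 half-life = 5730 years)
Age = t½ × log₂(1/ratio) = 42980 years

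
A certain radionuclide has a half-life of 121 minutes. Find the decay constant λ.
λ = ln(2)/t½ = 0.005728 minute⁻¹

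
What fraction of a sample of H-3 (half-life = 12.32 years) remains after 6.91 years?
N/N₀ = (1/2)^(t/t½) = 0.6779 = 67.8%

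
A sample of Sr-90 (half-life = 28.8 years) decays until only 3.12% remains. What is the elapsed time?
t = t½ × log₂(N₀/N) = 144.1 years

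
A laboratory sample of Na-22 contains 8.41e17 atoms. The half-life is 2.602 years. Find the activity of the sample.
A = λN = 2.24e17 decays/year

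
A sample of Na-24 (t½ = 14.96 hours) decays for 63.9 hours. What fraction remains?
N/N₀ = (1/2)^(t/t½) = 0.05178 = 5.18%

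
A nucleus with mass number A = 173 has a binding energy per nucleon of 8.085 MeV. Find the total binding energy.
B.E. = 8.085 × 173 = 1399 MeV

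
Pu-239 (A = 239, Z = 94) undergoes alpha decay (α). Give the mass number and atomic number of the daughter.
Daughter: A = 235, Z = 92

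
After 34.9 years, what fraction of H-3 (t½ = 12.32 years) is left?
N/N₀ = (1/2)^(t/t½) = 0.1404 = 14%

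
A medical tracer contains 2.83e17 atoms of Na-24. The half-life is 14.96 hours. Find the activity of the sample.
A = λN = 1.311e16 decays/hour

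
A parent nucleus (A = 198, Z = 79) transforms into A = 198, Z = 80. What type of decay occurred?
ΔA = 0, ΔZ = +1 ⇒ beta-minus decay (β⁻)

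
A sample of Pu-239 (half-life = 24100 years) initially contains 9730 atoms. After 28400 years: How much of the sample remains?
N = N₀(1/2)^(t/t½) = 4299 atoms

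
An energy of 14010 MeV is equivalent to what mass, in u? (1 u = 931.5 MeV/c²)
m = E/c² = 15.04 u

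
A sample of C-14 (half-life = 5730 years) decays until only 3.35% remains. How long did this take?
t = t½ × log₂(N₀/N) = 28080 years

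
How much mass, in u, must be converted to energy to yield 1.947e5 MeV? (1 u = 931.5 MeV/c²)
m = E/c² = 209 u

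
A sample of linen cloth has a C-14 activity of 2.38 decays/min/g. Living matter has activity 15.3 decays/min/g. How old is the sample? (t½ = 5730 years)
Age = t½ × log₂(A₀/A) = 15380 years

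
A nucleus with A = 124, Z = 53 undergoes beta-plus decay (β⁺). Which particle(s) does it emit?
β⁺: positron (e⁺) + neutrino (νₑ)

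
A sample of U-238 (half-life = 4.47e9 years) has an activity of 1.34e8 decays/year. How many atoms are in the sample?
N = A/λ = 8.641e17 atoms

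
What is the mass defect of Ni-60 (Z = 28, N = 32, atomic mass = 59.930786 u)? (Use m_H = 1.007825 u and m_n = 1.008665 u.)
Δm = Z·m_H + N·m_n − M = 0.5656 u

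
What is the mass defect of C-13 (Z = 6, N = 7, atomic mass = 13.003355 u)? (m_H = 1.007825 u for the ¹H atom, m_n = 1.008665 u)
Δm = Z·m_H + N·m_n − M = 0.1043 u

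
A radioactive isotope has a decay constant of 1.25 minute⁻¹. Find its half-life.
t½ = ln(2)/λ = 0.5545 minutes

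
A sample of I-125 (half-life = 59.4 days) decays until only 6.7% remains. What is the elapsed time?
t = t½ × log₂(N₀/N) = 231.6 days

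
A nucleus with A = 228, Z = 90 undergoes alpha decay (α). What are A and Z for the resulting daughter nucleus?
Daughter: A = 224, Z = 88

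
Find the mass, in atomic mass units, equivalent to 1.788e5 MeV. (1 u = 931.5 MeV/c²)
m = E/c² = 191.9 u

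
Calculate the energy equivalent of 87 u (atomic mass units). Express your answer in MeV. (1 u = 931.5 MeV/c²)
E = mc² = 81040 MeV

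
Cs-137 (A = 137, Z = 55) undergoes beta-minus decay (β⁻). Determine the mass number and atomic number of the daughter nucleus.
Daughter: A = 137, Z = 56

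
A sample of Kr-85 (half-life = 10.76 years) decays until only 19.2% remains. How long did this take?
t = t½ × log₂(N₀/N) = 25.62 years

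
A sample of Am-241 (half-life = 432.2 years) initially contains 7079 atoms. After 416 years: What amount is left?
N = N₀(1/2)^(t/t½) = 3633 atoms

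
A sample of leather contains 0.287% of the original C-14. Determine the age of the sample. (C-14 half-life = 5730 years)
Age = t½ × log₂(1/ratio) = 48390 years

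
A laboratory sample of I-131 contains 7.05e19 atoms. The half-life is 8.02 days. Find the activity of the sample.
A = λN = 6.093e18 decays/day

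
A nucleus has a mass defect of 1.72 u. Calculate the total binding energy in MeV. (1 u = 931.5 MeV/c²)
B.E. = Δm × 931.5 = 1602 MeV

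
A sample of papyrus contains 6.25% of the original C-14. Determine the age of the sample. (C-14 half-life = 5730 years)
Age = t½ × log₂(1/ratio) = 22920 years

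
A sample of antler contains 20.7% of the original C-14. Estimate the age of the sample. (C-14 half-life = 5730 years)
Age = t½ × log₂(1/ratio) = 13020 years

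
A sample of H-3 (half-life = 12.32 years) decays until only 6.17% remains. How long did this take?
t = t½ × log₂(N₀/N) = 49.51 years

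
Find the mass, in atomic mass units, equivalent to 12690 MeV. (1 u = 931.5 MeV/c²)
m = E/c² = 13.62 u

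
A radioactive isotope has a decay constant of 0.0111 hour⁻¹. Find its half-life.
t½ = ln(2)/λ = 62.45 hours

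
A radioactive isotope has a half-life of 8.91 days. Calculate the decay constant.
λ = ln(2)/t½ = 0.07779 day⁻¹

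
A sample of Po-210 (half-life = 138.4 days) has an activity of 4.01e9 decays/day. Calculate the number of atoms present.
N = A/λ = 8.007e11 atoms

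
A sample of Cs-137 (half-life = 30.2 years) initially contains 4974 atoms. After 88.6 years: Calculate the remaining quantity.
N = N₀(1/2)^(t/t½) = 651 atoms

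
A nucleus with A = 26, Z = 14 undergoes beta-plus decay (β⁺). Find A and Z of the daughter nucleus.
Daughter: A = 26, Z = 13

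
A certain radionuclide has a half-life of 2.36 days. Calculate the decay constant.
λ = ln(2)/t½ = 0.2937 day⁻¹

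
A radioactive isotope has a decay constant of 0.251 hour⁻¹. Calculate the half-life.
t½ = ln(2)/λ = 2.762 hours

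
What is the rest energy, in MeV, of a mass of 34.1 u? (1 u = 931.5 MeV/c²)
E = mc² = 31760 MeV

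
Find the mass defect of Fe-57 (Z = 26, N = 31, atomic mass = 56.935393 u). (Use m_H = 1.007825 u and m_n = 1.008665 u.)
Δm = Z·m_H + N·m_n − M = 0.5367 u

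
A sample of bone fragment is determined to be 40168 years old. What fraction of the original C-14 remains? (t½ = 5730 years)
N/N₀ = (1/2)^(t/t½) = 0.007758 = 0.776%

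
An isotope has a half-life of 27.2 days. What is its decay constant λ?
λ = ln(2)/t½ = 0.02548 day⁻¹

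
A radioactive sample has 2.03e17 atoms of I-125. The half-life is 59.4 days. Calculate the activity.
A = λN = 2.369e15 decays/day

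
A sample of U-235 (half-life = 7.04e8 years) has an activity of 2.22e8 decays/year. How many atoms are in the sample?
N = A/λ = 2.255e17 atoms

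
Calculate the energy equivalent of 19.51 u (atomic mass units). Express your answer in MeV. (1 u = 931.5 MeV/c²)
E = mc² = 18170 MeV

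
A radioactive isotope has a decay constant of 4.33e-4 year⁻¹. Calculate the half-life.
t½ = ln(2)/λ = 1601 years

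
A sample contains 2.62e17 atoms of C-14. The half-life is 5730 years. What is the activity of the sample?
A = λN = 3.169e13 decays/year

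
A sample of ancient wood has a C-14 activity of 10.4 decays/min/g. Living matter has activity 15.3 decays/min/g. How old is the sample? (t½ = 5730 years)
Age = t½ × log₂(A₀/A) = 3191 years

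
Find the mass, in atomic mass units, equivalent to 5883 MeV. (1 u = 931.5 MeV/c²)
m = E/c² = 6.316 u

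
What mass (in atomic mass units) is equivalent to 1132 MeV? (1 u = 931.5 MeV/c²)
m = E/c² = 1.215 u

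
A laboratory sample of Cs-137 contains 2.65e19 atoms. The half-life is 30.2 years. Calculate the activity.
A = λN = 6.082e17 decays/year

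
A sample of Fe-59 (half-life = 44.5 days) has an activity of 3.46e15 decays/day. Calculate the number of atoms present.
N = A/λ = 2.221e17 atoms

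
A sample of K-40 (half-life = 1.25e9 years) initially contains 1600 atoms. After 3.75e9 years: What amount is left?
N = N₀(1/2)^(t/t½) = 200 atoms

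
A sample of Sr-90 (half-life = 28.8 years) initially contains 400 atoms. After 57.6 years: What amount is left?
N = N₀(1/2)^(t/t½) = 100 atoms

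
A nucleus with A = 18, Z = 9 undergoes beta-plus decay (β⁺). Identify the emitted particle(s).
β⁺: positron (e⁺) + neutrino (νₑ)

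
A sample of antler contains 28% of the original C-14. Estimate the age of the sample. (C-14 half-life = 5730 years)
Age = t½ × log₂(1/ratio) = 10520 years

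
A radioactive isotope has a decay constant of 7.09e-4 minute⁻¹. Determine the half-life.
t½ = ln(2)/λ = 977.6 minutes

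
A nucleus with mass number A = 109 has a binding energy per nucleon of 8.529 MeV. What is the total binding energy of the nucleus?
B.E. = 8.529 × 109 = 929.7 MeV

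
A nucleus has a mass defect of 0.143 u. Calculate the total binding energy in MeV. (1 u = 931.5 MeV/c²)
B.E. = Δm × 931.5 = 133.2 MeV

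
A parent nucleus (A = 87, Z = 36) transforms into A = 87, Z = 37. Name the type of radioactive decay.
ΔA = 0, ΔZ = +1 ⇒ beta-minus decay (β⁻)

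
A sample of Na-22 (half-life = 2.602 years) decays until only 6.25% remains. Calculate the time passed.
t = t½ × log₂(N₀/N) = 10.41 years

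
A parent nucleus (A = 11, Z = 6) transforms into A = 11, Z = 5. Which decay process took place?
ΔA = 0, ΔZ = -1 ⇒ beta-plus decay (β⁺) or electron capture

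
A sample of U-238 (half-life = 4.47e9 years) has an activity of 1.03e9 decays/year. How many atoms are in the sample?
N = A/λ = 6.642e18 atoms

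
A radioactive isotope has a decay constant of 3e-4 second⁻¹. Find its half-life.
t½ = ln(2)/λ = 2310 seconds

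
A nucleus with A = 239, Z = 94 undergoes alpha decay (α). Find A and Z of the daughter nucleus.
Daughter: A = 235, Z = 92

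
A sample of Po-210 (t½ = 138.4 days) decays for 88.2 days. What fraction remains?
N/N₀ = (1/2)^(t/t½) = 0.6429 = 64.3%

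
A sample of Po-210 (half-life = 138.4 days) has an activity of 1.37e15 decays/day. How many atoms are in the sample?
N = A/λ = 2.735e17 atoms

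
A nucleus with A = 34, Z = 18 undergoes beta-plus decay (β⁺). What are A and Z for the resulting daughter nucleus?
Daughter: A = 34, Z = 17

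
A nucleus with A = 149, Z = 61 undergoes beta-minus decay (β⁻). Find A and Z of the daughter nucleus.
Daughter: A = 149, Z = 62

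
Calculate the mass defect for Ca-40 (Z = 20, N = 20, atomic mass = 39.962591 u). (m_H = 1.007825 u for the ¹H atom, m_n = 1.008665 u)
Δm = Z·m_H + N·m_n − M = 0.3672 u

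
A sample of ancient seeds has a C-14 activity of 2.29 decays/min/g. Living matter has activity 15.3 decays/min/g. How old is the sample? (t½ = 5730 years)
Age = t½ × log₂(A₀/A) = 15700 years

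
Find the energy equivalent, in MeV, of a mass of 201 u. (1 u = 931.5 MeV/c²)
E = mc² = 1.872e5 MeV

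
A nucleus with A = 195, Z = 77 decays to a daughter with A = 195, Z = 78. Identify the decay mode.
ΔA = 0, ΔZ = +1 ⇒ beta-minus decay (β⁻)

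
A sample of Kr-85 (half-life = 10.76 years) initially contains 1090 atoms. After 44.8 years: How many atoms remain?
N = N₀(1/2)^(t/t½) = 60.82 atoms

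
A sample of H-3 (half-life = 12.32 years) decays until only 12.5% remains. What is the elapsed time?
t = t½ × log₂(N₀/N) = 36.96 years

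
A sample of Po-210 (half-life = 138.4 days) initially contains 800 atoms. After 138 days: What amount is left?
N = N₀(1/2)^(t/t½) = 400.8 atoms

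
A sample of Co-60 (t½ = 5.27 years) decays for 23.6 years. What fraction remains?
N/N₀ = (1/2)^(t/t½) = 0.04487 = 4.49%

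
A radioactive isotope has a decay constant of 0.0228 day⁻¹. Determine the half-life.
t½ = ln(2)/λ = 30.4 days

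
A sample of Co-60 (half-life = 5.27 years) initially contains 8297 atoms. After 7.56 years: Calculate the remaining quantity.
N = N₀(1/2)^(t/t½) = 3070 atoms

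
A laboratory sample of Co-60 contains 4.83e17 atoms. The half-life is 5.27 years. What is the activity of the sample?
A = λN = 6.353e16 decays/year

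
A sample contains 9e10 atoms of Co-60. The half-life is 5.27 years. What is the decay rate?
A = λN = 1.184e10 decays/year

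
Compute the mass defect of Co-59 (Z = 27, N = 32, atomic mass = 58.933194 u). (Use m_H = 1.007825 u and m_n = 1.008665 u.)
Δm = Z·m_H + N·m_n − M = 0.5554 u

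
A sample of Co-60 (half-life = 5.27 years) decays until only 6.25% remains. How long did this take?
t = t½ × log₂(N₀/N) = 21.08 years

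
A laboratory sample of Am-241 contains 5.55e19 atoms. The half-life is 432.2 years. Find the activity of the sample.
A = λN = 8.901e16 decays/year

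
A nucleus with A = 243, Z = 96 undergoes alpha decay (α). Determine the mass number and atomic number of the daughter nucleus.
Daughter: A = 239, Z = 94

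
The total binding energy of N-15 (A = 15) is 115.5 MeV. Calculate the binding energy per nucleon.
B.E./A = 115.5/15 = 7.7 MeV/nucleon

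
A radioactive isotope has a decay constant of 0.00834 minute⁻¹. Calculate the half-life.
t½ = ln(2)/λ = 83.11 minutes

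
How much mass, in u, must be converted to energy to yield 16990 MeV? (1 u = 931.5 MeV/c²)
m = E/c² = 18.24 u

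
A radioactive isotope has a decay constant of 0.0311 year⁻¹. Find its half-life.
t½ = ln(2)/λ = 22.29 years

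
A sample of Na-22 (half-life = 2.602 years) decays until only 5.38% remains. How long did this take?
t = t½ × log₂(N₀/N) = 10.97 years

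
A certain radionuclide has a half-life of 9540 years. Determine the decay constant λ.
λ = ln(2)/t½ = 7.266e-5 year⁻¹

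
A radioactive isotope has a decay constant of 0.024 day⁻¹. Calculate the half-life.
t½ = ln(2)/λ = 28.88 days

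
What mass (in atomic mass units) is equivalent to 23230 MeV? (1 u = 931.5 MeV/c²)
m = E/c² = 24.94 u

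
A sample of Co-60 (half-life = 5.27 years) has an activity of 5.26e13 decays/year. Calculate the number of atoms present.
N = A/λ = 3.999e14 atoms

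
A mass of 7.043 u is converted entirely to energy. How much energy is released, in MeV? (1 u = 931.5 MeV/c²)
E = mc² = 6561 MeV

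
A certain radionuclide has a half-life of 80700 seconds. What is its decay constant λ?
λ = ln(2)/t½ = 8.589e-6 second⁻¹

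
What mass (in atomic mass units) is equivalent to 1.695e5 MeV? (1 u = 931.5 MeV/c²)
m = E/c² = 182 u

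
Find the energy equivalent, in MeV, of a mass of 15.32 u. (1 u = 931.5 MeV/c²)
E = mc² = 14270 MeV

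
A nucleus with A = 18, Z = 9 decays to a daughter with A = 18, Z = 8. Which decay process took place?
ΔA = 0, ΔZ = -1 ⇒ beta-plus decay (β⁺) or electron capture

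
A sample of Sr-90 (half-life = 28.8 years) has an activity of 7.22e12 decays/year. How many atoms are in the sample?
N = A/λ = 3e14 atoms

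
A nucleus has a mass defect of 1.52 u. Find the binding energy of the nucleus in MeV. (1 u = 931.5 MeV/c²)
B.E. = Δm × 931.5 = 1416 MeV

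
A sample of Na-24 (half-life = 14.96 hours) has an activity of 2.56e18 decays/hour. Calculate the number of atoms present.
N = A/λ = 5.525e19 atoms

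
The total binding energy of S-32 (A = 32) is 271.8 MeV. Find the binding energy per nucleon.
B.E./A = 271.8/32 = 8.494 MeV/nucleon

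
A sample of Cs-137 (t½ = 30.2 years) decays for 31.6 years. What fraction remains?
N/N₀ = (1/2)^(t/t½) = 0.4842 = 48.4%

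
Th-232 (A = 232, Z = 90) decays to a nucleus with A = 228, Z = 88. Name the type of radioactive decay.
ΔA = -4, ΔZ = -2 ⇒ alpha decay (α)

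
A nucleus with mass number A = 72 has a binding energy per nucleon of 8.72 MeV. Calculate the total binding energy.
B.E. = 8.72 × 72 = 627.8 MeV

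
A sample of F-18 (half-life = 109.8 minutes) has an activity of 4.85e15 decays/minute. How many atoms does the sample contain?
N = A/λ = 7.683e17 atoms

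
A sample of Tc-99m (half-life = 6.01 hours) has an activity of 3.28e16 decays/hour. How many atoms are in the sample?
N = A/λ = 2.844e17 atoms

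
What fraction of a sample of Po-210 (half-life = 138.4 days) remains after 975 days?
N/N₀ = (1/2)^(t/t½) = 0.007574 = 0.757%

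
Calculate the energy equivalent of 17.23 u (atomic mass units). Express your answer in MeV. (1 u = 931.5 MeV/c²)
E = mc² = 16050 MeV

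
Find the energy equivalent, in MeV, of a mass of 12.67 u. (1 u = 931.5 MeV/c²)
E = mc² = 11800 MeV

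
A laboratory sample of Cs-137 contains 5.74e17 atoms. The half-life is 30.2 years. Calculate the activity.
A = λN = 1.317e16 decays/year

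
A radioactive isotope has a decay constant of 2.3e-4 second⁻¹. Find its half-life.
t½ = ln(2)/λ = 3014 seconds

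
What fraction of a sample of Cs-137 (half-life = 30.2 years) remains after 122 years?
N/N₀ = (1/2)^(t/t½) = 0.0608 = 6.08%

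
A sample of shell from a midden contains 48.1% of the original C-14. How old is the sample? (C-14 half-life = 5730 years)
Age = t½ × log₂(1/ratio) = 6050 years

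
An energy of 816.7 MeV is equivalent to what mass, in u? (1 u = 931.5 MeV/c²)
m = E/c² = 0.8768 u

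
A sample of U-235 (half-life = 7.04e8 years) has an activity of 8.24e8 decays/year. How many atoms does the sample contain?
N = A/λ = 8.369e17 atoms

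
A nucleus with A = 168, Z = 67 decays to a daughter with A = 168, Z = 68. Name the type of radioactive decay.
ΔA = 0, ΔZ = +1 ⇒ beta-minus decay (β⁻)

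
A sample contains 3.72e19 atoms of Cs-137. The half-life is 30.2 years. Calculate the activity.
A = λN = 8.538e17 decays/year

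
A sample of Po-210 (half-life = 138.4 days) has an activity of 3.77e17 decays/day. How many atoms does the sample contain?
N = A/λ = 7.528e19 atoms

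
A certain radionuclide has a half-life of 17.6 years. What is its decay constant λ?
λ = ln(2)/t½ = 0.03938 year⁻¹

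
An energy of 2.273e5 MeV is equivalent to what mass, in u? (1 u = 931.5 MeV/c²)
m = E/c² = 244 u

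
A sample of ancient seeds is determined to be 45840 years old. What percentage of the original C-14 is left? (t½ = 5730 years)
N/N₀ = (1/2)^(t/t½) = 0.003906 = 0.391%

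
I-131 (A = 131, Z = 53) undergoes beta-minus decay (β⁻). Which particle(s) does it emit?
β⁻: electron (e⁻) + antineutrino (ν̄ₑ)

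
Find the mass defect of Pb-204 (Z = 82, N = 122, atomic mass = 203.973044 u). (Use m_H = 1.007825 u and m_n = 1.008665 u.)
Δm = Z·m_H + N·m_n − M = 1.726 u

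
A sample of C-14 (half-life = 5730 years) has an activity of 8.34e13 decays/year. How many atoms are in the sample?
N = A/λ = 6.894e17 atoms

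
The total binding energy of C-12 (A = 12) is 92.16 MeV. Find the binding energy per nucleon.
B.E./A = 92.16/12 = 7.68 MeV/nucleon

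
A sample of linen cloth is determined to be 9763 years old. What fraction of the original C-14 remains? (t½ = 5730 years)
N/N₀ = (1/2)^(t/t½) = 0.307 = 30.7%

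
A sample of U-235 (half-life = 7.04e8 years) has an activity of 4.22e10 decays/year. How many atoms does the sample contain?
N = A/λ = 4.286e19 atoms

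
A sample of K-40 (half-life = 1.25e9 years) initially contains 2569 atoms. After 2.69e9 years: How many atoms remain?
N = N₀(1/2)^(t/t½) = 578 atoms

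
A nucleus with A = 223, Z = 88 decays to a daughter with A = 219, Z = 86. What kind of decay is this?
ΔA = -4, ΔZ = -2 ⇒ alpha decay (α)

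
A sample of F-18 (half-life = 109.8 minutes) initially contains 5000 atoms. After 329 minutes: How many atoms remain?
N = N₀(1/2)^(t/t½) = 626.6 atoms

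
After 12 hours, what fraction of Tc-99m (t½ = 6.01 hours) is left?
N/N₀ = (1/2)^(t/t½) = 0.2506 = 25.1%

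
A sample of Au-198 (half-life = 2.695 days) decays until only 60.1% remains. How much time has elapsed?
t = t½ × log₂(N₀/N) = 1.98 days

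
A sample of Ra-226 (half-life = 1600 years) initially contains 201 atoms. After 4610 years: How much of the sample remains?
N = N₀(1/2)^(t/t½) = 27.28 atoms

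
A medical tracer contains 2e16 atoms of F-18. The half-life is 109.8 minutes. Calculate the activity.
A = λN = 1.263e14 decays/minute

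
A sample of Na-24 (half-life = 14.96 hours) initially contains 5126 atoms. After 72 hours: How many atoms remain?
N = N₀(1/2)^(t/t½) = 182.4 atoms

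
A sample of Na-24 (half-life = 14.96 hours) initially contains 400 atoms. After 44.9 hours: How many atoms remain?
N = N₀(1/2)^(t/t½) = 49.95 atoms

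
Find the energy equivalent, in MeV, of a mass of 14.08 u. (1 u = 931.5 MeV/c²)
E = mc² = 13120 MeV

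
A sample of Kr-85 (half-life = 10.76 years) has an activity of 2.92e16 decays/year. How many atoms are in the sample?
N = A/λ = 4.533e17 atoms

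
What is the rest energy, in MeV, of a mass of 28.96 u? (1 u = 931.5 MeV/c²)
E = mc² = 26980 MeV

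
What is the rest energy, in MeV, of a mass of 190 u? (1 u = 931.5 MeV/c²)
E = mc² = 1.77e5 MeV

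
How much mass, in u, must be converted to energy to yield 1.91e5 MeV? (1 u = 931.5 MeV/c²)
m = E/c² = 205 u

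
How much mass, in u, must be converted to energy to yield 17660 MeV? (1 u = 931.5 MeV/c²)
m = E/c² = 18.96 u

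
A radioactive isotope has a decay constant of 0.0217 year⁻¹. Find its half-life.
t½ = ln(2)/λ = 31.94 years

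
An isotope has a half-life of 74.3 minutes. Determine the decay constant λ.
λ = ln(2)/t½ = 0.009329 minute⁻¹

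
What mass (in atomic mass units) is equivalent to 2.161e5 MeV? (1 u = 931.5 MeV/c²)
m = E/c² = 232 u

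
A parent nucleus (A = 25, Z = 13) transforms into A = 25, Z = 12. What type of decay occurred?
ΔA = 0, ΔZ = -1 ⇒ beta-plus decay (β⁺) or electron capture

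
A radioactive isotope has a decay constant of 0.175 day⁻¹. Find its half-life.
t½ = ln(2)/λ = 3.961 days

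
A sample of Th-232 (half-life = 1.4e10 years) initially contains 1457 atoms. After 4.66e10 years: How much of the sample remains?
N = N₀(1/2)^(t/t½) = 145 atoms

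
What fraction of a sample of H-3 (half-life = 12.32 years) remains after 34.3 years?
N/N₀ = (1/2)^(t/t½) = 0.1452 = 14.5%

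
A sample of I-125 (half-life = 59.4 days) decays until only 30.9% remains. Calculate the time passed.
t = t½ × log₂(N₀/N) = 100.6 days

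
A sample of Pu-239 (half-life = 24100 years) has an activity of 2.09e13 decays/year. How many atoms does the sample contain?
N = A/λ = 7.267e17 atoms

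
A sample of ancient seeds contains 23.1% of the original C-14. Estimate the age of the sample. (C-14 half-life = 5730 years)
Age = t½ × log₂(1/ratio) = 12110 years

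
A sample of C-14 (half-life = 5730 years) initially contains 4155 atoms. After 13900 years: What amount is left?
N = N₀(1/2)^(t/t½) = 773.3 atoms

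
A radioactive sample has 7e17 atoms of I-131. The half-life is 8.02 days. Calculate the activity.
A = λN = 6.05e16 decays/day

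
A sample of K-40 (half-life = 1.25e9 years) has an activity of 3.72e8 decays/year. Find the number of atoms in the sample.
N = A/λ = 6.709e17 atoms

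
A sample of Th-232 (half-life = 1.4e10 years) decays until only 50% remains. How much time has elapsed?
t = t½ × log₂(N₀/N) = 1.4e10 years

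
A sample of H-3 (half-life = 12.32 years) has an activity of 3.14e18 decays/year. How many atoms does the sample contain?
N = A/λ = 5.581e19 atoms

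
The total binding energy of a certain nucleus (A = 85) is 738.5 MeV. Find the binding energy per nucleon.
B.E./A = 738.5/85 = 8.688 MeV/nucleon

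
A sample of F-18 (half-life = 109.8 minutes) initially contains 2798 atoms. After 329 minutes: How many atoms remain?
N = N₀(1/2)^(t/t½) = 350.6 atoms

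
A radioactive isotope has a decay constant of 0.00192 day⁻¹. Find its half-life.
t½ = ln(2)/λ = 361 days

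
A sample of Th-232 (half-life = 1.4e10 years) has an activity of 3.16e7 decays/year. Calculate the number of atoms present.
N = A/λ = 6.382e17 atoms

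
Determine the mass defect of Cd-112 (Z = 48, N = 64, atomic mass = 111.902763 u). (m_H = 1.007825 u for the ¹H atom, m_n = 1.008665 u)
Δm = Z·m_H + N·m_n − M = 1.027 u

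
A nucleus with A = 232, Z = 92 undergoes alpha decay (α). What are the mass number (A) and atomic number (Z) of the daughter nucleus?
Daughter: A = 228, Z = 90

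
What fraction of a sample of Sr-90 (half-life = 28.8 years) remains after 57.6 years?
N/N₀ = (1/2)^(t/t½) = 0.25 = 25%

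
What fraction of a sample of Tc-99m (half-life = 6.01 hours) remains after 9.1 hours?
N/N₀ = (1/2)^(t/t½) = 0.3501 = 35%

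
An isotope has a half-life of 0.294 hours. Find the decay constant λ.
λ = ln(2)/t½ = 2.358 hour⁻¹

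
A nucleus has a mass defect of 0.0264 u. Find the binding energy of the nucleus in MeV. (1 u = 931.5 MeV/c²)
B.E. = Δm × 931.5 = 24.59 MeV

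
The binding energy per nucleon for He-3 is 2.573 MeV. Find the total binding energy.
B.E. = 2.573 × 3 = 7.719 MeV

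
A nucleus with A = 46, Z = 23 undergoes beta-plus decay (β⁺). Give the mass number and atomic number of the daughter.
Daughter: A = 46, Z = 22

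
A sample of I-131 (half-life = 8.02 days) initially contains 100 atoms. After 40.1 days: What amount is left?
N = N₀(1/2)^(t/t½) = 3.125 atoms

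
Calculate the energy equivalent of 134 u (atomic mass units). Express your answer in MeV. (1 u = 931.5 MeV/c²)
E = mc² = 1.248e5 MeV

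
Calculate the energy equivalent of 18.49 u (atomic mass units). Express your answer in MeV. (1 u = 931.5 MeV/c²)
E = mc² = 17220 MeV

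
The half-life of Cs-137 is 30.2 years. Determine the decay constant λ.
λ = ln(2)/t½ = 0.02295 year⁻¹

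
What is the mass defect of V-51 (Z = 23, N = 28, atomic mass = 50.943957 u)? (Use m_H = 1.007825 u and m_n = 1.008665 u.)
Δm = Z·m_H + N·m_n − M = 0.4786 u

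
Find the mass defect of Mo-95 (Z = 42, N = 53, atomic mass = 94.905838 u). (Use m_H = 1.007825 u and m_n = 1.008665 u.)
Δm = Z·m_H + N·m_n − M = 0.8821 u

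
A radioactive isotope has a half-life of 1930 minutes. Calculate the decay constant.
λ = ln(2)/t½ = 3.591e-4 minute⁻¹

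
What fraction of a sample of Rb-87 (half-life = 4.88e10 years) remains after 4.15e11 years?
N/N₀ = (1/2)^(t/t½) = 0.002754 = 0.275%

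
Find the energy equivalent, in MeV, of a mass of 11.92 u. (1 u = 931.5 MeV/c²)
E = mc² = 11100 MeV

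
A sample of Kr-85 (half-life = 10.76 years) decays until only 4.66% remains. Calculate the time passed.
t = t½ × log₂(N₀/N) = 47.6 years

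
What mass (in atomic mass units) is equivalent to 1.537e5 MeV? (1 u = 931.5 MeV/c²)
m = E/c² = 165 u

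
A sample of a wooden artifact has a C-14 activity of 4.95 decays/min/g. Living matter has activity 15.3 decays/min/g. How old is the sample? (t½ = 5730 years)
Age = t½ × log₂(A₀/A) = 9329 years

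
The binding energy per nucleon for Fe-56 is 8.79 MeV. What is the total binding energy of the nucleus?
B.E. = 8.79 × 56 = 492.2 MeV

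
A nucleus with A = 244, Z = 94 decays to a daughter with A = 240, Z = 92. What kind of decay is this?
ΔA = -4, ΔZ = -2 ⇒ alpha decay (α)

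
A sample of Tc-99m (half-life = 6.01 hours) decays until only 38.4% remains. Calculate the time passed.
t = t½ × log₂(N₀/N) = 8.299 hours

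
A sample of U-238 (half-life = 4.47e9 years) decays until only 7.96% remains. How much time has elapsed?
t = t½ × log₂(N₀/N) = 1.632e10 years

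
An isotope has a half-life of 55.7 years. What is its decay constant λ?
λ = ln(2)/t½ = 0.01244 year⁻¹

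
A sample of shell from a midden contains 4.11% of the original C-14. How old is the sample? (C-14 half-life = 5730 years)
Age = t½ × log₂(1/ratio) = 26390 years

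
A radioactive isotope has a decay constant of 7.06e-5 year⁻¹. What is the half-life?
t½ = ln(2)/λ = 9818 years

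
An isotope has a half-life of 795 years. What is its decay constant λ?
λ = ln(2)/t½ = 8.719e-4 year⁻¹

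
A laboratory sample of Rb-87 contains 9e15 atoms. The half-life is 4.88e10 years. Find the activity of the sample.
A = λN = 1.278e5 decays/year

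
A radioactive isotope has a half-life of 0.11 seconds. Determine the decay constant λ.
λ = ln(2)/t½ = 6.301 second⁻¹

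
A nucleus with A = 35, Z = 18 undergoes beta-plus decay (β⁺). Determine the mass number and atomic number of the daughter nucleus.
Daughter: A = 35, Z = 17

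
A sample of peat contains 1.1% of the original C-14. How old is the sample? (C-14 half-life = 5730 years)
Age = t½ × log₂(1/ratio) = 37280 years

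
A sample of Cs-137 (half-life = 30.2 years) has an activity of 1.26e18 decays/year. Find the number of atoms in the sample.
N = A/λ = 5.49e19 atoms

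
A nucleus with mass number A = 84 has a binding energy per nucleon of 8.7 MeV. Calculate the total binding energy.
B.E. = 8.7 × 84 = 730.8 MeV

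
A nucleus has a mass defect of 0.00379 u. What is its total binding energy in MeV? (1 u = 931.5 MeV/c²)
B.E. = Δm × 931.5 = 3.53 MeV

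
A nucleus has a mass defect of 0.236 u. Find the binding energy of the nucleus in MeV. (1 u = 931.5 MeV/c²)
B.E. = Δm × 931.5 = 219.8 MeV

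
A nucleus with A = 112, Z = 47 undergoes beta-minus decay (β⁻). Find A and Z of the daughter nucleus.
Daughter: A = 112, Z = 48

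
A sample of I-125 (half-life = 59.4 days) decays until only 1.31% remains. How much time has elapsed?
t = t½ × log₂(N₀/N) = 371.5 days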